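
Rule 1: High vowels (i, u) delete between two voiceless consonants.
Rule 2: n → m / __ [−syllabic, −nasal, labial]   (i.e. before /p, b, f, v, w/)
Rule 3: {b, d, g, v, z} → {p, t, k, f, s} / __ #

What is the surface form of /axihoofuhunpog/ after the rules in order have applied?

axhoofhumpok

Rule 1 (high vowel syncope): /i/ is a high vowel flanked by voiceless consonants /x/ and /h/, so it deletes. /u/ is a high vowel flanked by voiceless consonants /f/ and /h/, so it deletes. /axihoofuhunpog/ → axhoofhunpog.
Rule 2 (nasal place assimilation): /n/ precedes the labial consonant /p/, so it assimilates in place to [m]. /axhoofhunpog/ → axhoofhumpog.
Rule 3 (final devoicing): /g/ is a voiced obstruent in word-final position, so it devoices to [k]. /axhoofhumpog/ → axhoofhumpok.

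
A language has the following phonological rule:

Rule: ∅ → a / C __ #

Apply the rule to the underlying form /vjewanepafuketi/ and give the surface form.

No segment of /vjewanepafuketi/ meets the structural description of the rule, so the form surfaces unchanged.

vjewanepafuketi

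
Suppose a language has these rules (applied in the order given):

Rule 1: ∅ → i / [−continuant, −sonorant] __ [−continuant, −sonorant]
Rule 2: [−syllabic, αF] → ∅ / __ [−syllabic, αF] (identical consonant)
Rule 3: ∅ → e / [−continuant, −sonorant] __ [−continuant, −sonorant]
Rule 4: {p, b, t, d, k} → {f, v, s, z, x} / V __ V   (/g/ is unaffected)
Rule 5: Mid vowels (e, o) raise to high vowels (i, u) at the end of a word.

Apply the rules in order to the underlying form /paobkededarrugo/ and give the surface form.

paovixezezarugu

Rule 1 (stop-cluster i-epenthesis): /b/ and /k/ form a stop–stop cluster, so [i] is inserted between them. /paobkededarrugo/ → paobikededarrugo.
Rule 2 (degemination): /rr/ is a geminate; the first /r/ deletes. /paobikededarrugo/ → paobikededarugo.
Rule 3 (stop-cluster e-epenthesis): no segment meets the environment; /paobikededarugo/ is unchanged.
Rule 4 (intervocalic spirantization): /b/ is a stop between vowels /o/ and /i/, so it spirantizes to the fricative [v]. /k/ is a stop between vowels /i/ and /e/, so it spirantizes to the fricative [x]. /d/ is a stop between vowels /e/ and /e/, so it spirantizes to the fricative [z]. /d/ is a stop between vowels /e/ and /a/, so it spirantizes to the fricative [z]. /paobikededarugo/ → paovixezezarugo.
Rule 5 (final vowel raising): /o/ is a mid vowel in word-final position, so it raises to [u]. /paovixezezarugo/ → paovixezezarugu.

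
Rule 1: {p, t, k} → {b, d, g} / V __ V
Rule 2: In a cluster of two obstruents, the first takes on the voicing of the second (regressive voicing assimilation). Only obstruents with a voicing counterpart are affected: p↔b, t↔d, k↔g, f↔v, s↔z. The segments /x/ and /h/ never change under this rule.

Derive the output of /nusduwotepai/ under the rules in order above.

nuzduwodebai

Rule 1 (intervocalic voicing): /t/ is a voiceless stop between vowels /o/ and /e/, so it voices to [d]. /p/ is a voiceless stop between vowels /e/ and /a/, so it voices to [b]. /nusduwotepai/ → nusduwodebai.
Rule 2 (regressive voicing assimilation): /s/ precedes the voiced obstruent /d/, so it voices to [z] by assimilation. /nusduwodebai/ → nuzduwodebai.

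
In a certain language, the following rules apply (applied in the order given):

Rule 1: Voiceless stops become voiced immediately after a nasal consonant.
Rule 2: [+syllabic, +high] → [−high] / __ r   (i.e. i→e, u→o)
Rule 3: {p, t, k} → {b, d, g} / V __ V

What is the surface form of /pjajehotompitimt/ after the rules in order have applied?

Rule 1 (post-nasal voicing): /p/ is a voiceless stop immediately after the nasal /m/, so it voices to [b]. /t/ is a voiceless stop immediately after the nasal /m/, so it voices to [d]. /pjajehotompitimt/ → pjajehotombitimd.
Rule 2 (pre-rhotic lowering): no segment meets the environment; /pjajehotombitimd/ is unchanged.
Rule 3 (intervocalic voicing): /t/ is a voiceless stop between vowels /o/ and /o/, so it voices to [d]. /t/ is a voiceless stop between vowels /i/ and /i/, so it voices to [d]. /pjajehotombitimd/ → pjajehodombidimd.

pjajehodombidimd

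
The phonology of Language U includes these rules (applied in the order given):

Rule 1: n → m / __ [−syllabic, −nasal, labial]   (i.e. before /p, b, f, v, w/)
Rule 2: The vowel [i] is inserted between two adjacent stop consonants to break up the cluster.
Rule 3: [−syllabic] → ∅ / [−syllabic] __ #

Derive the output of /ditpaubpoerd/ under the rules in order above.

ditipaubipoer

Rule 1 (nasal place assimilation): no segment meets the environment; /ditpaubpoerd/ is unchanged.
Rule 2 (stop-cluster i-epenthesis): /t/ and /p/ form a stop–stop cluster, so [i] is inserted between them. /b/ and /p/ form a stop–stop cluster, so [i] is inserted between them. /ditpaubpoerd/ → ditipaubipoerd.
Rule 3 (final cluster simplification): /d/ is the second consonant of a word-final cluster /rd/, so it deletes. /ditipaubipoerd/ → ditipaubipoer.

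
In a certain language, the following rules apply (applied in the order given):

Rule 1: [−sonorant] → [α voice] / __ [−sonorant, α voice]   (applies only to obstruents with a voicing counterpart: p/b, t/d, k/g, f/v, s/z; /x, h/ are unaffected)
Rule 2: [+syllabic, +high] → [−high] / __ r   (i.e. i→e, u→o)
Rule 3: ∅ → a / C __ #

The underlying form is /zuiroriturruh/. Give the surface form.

Rule 1 (regressive voicing assimilation): no segment meets the environment; /zuiroriturruh/ is unchanged.
Rule 2 (pre-rhotic lowering): /i/ is a high vowel immediately before /r/, so it lowers to [e]. /u/ is a high vowel immediately before /r/, so it lowers to [o]. /zuiroriturruh/ → zueroritorruh.
Rule 3 (final a-epenthesis): the form ends in the consonant /h/, so [a] is inserted word-finally. /zueroritorruh/ → zueroritorruha.

zueroritorruha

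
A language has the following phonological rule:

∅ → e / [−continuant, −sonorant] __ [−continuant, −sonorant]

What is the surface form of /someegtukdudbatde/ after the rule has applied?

/g/ and /t/ form a stop–stop cluster, so [e] is inserted between them.
/k/ and /d/ form a stop–stop cluster, so [e] is inserted between them.
/d/ and /b/ form a stop–stop cluster, so [e] is inserted between them.
/t/ and /d/ form a stop–stop cluster, so [e] is inserted between them.
Surface form: [someegetukedudebatede].

someegetukedudebatede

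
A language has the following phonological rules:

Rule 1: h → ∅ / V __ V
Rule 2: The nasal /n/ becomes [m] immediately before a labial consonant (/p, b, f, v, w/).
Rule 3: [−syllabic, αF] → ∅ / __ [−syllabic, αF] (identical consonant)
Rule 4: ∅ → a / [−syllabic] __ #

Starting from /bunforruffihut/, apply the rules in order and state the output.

bumforufiuta

Rule 1 (intervocalic h-deletion): /h/ occurs between vowels /i/ and /u/, so it deletes. /bunforruffihut/ → bunforruffiut.
Rule 2 (nasal place assimilation): /n/ precedes the labial consonant /f/, so it assimilates in place to [m]. /bunforruffiut/ → bumforruffiut.
Rule 3 (degemination): /rr/ is a geminate; the first /r/ deletes. /ff/ is a geminate; the first /f/ deletes. /bumforruffiut/ → bumforufiut.
Rule 4 (final a-epenthesis): the form ends in the consonant /t/, so [a] is inserted word-finally. /bumforufiut/ → bumforufiuta.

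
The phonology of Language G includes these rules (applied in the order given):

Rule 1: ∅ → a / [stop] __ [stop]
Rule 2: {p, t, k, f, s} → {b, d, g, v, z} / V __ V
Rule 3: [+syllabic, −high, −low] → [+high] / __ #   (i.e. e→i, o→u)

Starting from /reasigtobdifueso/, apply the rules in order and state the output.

Rule 1 (stop-cluster a-epenthesis): /g/ and /t/ form a stop–stop cluster, so [a] is inserted between them. /b/ and /d/ form a stop–stop cluster, so [a] is inserted between them. /reasigtobdifueso/ → reasigatobadifueso.
Rule 2 (intervocalic voicing): /s/ is a voiceless obstruent between vowels /a/ and /i/, so it voices to [z]. /t/ is a voiceless obstruent between vowels /a/ and /o/, so it voices to [d]. /f/ is a voiceless obstruent between vowels /i/ and /u/, so it voices to [v]. /s/ is a voiceless obstruent between vowels /e/ and /o/, so it voices to [z]. /reasigatobadifueso/ → reazigadobadivuezo.
Rule 3 (final vowel raising): /o/ is a mid vowel in word-final position, so it raises to [u]. /reazigadobadivuezo/ → reazigadobadivuezu.

reazigadobadivuezu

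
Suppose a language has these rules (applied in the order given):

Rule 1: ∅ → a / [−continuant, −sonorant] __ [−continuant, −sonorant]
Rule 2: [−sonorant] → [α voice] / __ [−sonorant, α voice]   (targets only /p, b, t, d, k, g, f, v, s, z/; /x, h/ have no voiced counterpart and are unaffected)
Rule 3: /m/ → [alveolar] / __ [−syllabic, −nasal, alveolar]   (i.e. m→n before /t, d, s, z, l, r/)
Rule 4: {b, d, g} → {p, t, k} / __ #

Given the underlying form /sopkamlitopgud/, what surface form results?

sopakanlitopagut

Rule 1 (stop-cluster a-epenthesis): /p/ and /k/ form a stop–stop cluster, so [a] is inserted between them. /p/ and /g/ form a stop–stop cluster, so [a] is inserted between them. /sopkamlitopgud/ → sopakamlitopagud.
Rule 2 (regressive voicing assimilation): no segment meets the environment; /sopakamlitopagud/ is unchanged.
Rule 3 (nasal place assimilation): /m/ precedes the alveolar consonant /l/, so it assimilates in place to [n]. /sopakamlitopagud/ → sopakanlitopagud.
Rule 4 (final devoicing): /d/ is a voiced stop in word-final position, so it devoices to [t]. /sopakanlitopagud/ → sopakanlitopagut.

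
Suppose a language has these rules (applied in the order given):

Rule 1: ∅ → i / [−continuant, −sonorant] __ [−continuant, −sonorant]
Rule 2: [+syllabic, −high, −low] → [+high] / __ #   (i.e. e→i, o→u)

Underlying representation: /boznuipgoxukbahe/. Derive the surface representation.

Rule 1 (stop-cluster i-epenthesis): /p/ and /g/ form a stop–stop cluster, so [i] is inserted between them. /k/ and /b/ form a stop–stop cluster, so [i] is inserted between them. /boznuipgoxukbahe/ → boznuipigoxukibahe.
Rule 2 (final vowel raising): /e/ is a mid vowel in word-final position, so it raises to [i]. /boznuipigoxukibahe/ → boznuipigoxukibahi.

boznuipigoxukibahi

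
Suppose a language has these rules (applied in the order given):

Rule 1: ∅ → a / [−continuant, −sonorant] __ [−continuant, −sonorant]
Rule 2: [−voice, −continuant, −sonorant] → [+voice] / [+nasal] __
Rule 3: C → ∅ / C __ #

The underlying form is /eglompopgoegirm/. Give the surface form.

Rule 1 (stop-cluster a-epenthesis): /p/ and /g/ form a stop–stop cluster, so [a] is inserted between them. /eglompopgoegirm/ → eglompopagoegirm.
Rule 2 (post-nasal voicing): /p/ is a voiceless stop immediately after the nasal /m/, so it voices to [b]. /eglompopagoegirm/ → eglombopagoegirm.
Rule 3 (final cluster simplification): /m/ is the second consonant of a word-final cluster /rm/, so it deletes. /eglombopagoegirm/ → eglombopagoegir.

eglombopagoegir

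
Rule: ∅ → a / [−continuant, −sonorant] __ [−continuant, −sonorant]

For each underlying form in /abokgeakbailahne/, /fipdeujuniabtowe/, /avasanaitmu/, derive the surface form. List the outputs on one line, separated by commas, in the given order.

/abokgeakbailahne/: /k/ and /g/ form a stop–stop cluster, so [a] is inserted between them. /k/ and /b/ form a stop–stop cluster, so [a] is inserted between them. → [abokageakabailahne].
/fipdeujuniabtowe/: /p/ and /d/ form a stop–stop cluster, so [a] is inserted between them. /b/ and /t/ form a stop–stop cluster, so [a] is inserted between them. → [fipadeujuniabatowe].
/avasanaitmu/: the rule's environment is not met; surfaces unchanged as [avasanaitmu].

abokageakabailahne, fipadeujuniabatowe, avasanaitmu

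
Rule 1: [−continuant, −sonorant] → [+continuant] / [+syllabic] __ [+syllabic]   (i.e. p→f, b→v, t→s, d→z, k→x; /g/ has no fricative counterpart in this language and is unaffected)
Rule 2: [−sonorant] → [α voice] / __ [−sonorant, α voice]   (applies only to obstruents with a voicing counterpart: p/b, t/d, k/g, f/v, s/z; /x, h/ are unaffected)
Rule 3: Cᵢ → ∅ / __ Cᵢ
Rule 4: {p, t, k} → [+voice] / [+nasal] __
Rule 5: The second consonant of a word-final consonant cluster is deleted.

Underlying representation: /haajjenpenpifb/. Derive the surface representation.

haajenbenbiv

Rule 1 (intervocalic spirantization): no segment meets the environment; /haajjenpenpifb/ is unchanged.
Rule 2 (regressive voicing assimilation): /f/ precedes the voiced obstruent /b/, so it voices to [v] by assimilation. /haajjenpenpifb/ → haajjenpenpivb.
Rule 3 (degemination): /jj/ is a geminate; the first /j/ deletes. /haajjenpenpivb/ → haajenpenpivb.
Rule 4 (post-nasal voicing): /p/ is a voiceless stop immediately after the nasal /n/, so it voices to [b]. /p/ is a voiceless stop immediately after the nasal /n/, so it voices to [b]. /haajenpenpivb/ → haajenbenbivb.
Rule 5 (final cluster simplification): /b/ is the second consonant of a word-final cluster /vb/, so it deletes. /haajenbenbivb/ → haajenbenbiv.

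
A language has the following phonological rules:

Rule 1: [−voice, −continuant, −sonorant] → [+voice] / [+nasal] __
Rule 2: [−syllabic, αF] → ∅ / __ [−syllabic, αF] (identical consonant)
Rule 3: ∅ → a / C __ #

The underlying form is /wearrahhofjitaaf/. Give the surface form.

Rule 1 (post-nasal voicing): no segment meets the environment; /wearrahhofjitaaf/ is unchanged.
Rule 2 (degemination): /rr/ is a geminate; the first /r/ deletes. /hh/ is a geminate; the first /h/ deletes. /wearrahhofjitaaf/ → wearahofjitaaf.
Rule 3 (final a-epenthesis): the form ends in the consonant /f/, so [a] is inserted word-finally. /wearahofjitaaf/ → wearahofjitaafa.

wearahofjitaafa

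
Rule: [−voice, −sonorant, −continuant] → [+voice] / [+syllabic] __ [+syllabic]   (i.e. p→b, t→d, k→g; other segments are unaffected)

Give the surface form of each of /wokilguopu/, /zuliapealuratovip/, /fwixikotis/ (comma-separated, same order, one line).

wogilguobu, zuliabealuradovip, fwixigodis

/wokilguopu/: /k/ is a voiceless stop between vowels /o/ and /i/, so it voices to [g]. /p/ is a voiceless stop between vowels /o/ and /u/, so it voices to [b]. → [wogilguobu].
/zuliapealuratovip/: /p/ is a voiceless stop between vowels /a/ and /e/, so it voices to [b]. /t/ is a voiceless stop between vowels /a/ and /o/, so it voices to [d]. → [zuliabealuradovip].
/fwixikotis/: /k/ is a voiceless stop between vowels /i/ and /o/, so it voices to [g]. /t/ is a voiceless stop between vowels /o/ and /i/, so it voices to [d]. → [fwixigodis].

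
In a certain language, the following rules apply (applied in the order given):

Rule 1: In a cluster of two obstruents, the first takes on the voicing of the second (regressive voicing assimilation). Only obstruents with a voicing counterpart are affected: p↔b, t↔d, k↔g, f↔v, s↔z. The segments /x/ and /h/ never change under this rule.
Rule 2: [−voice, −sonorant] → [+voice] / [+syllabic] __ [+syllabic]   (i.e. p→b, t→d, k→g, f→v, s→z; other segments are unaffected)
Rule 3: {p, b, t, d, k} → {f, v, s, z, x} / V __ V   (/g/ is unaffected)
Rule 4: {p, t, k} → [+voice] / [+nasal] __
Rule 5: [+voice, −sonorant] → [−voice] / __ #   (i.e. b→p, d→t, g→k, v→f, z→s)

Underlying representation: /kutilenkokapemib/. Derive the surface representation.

kuzilengogavemip

Rule 1 (regressive voicing assimilation): no segment meets the environment; /kutilenkokapemib/ is unchanged.
Rule 2 (intervocalic voicing): /t/ is a voiceless obstruent between vowels /u/ and /i/, so it voices to [d]. /k/ is a voiceless obstruent between vowels /o/ and /a/, so it voices to [g]. /p/ is a voiceless obstruent between vowels /a/ and /e/, so it voices to [b]. /kutilenkokapemib/ → kudilenkogabemib.
Rule 3 (intervocalic spirantization): /d/ is a stop between vowels /u/ and /i/, so it spirantizes to the fricative [z]. /b/ is a stop between vowels /a/ and /e/, so it spirantizes to the fricative [v]. /kudilenkogabemib/ → kuzilenkogavemib.
Rule 4 (post-nasal voicing): /k/ is a voiceless stop immediately after the nasal /n/, so it voices to [g]. /kuzilenkogavemib/ → kuzilengogavemib.
Rule 5 (final devoicing): /b/ is a voiced obstruent in word-final position, so it devoices to [p]. /kuzilengogavemib/ → kuzilengogavemip.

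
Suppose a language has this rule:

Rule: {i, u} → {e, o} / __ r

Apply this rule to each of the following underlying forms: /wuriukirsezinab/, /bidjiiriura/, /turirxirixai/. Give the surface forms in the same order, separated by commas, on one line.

woriukersezinab, bidjieriora, torerxerixai

/wuriukirsezinab/: /u/ is a high vowel immediately before /r/, so it lowers to [o]. /i/ is a high vowel immediately before /r/, so it lowers to [e]. → [woriukersezinab].
/bidjiiriura/: /i/ is a high vowel immediately before /r/, so it lowers to [e]. /u/ is a high vowel immediately before /r/, so it lowers to [o]. → [bidjieriora].
/turirxirixai/: /u/ is a high vowel immediately before /r/, so it lowers to [o]. /i/ is a high vowel immediately before /r/, so it lowers to [e]. /i/ is a high vowel immediately before /r/, so it lowers to [e]. → [torerxerixai].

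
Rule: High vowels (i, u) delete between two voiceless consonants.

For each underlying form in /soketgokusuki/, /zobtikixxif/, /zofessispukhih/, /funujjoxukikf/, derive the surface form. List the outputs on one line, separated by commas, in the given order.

soketgokski, zobtkxxf, zofessspkhh, funujjoxkkf

/soketgokusuki/: /u/ is a high vowel flanked by voiceless consonants /k/ and /s/, so it deletes. /u/ is a high vowel flanked by voiceless consonants /s/ and /k/, so it deletes. → [soketgokski].
/zobtikixxif/: /i/ is a high vowel flanked by voiceless consonants /t/ and /k/, so it deletes. /i/ is a high vowel flanked by voiceless consonants /k/ and /x/, so it deletes. /i/ is a high vowel flanked by voiceless consonants /x/ and /f/, so it deletes. → [zobtkxxf].
/zofessispukhih/: /i/ is a high vowel flanked by voiceless consonants /s/ and /s/, so it deletes. /u/ is a high vowel flanked by voiceless consonants /p/ and /k/, so it deletes. /i/ is a high vowel flanked by voiceless consonants /h/ and /h/, so it deletes. → [zofessspkhh].
/funujjoxukikf/: /u/ is a high vowel flanked by voiceless consonants /x/ and /k/, so it deletes. /i/ is a high vowel flanked by voiceless consonants /k/ and /k/, so it deletes. → [funujjoxkkf].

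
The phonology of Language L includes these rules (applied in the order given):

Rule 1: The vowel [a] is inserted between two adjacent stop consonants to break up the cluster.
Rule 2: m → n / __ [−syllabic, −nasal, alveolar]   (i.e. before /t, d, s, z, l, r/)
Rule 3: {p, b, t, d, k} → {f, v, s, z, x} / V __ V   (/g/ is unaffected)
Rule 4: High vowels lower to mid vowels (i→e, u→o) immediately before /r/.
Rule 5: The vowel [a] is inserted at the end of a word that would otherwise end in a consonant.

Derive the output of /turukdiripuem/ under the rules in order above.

toruxazerifuema

Rule 1 (stop-cluster a-epenthesis): /k/ and /d/ form a stop–stop cluster, so [a] is inserted between them. /turukdiripuem/ → turukadiripuem.
Rule 2 (nasal place assimilation): no segment meets the environment; /turukadiripuem/ is unchanged.
Rule 3 (intervocalic spirantization): /k/ is a stop between vowels /u/ and /a/, so it spirantizes to the fricative [x]. /d/ is a stop between vowels /a/ and /i/, so it spirantizes to the fricative [z]. /p/ is a stop between vowels /i/ and /u/, so it spirantizes to the fricative [f]. /turukadiripuem/ → turuxazirifuem.
Rule 4 (pre-rhotic lowering): /u/ is a high vowel immediately before /r/, so it lowers to [o]. /i/ is a high vowel immediately before /r/, so it lowers to [e]. /turuxazirifuem/ → toruxazerifuem.
Rule 5 (final a-epenthesis): the form ends in the consonant /m/, so [a] is inserted word-finally. /toruxazerifuem/ → toruxazerifuema.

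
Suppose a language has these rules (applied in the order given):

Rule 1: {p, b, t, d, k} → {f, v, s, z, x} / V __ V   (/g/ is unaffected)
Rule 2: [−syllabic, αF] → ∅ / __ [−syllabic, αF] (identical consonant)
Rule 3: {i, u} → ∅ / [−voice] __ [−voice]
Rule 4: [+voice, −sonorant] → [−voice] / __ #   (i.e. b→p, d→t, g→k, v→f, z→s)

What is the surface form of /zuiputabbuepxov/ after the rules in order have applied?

zuifsabuepxof

Rule 1 (intervocalic spirantization): /p/ is a stop between vowels /i/ and /u/, so it spirantizes to the fricative [f]. /t/ is a stop between vowels /u/ and /a/, so it spirantizes to the fricative [s]. /zuiputabbuepxov/ → zuifusabbuepxov.
Rule 2 (degemination): /bb/ is a geminate; the first /b/ deletes. /zuifusabbuepxov/ → zuifusabuepxov.
Rule 3 (high vowel syncope): /u/ is a high vowel flanked by voiceless consonants /f/ and /s/, so it deletes. /zuifusabuepxov/ → zuifsabuepxov.
Rule 4 (final devoicing): /v/ is a voiced obstruent in word-final position, so it devoices to [f]. /zuifsabuepxov/ → zuifsabuepxof.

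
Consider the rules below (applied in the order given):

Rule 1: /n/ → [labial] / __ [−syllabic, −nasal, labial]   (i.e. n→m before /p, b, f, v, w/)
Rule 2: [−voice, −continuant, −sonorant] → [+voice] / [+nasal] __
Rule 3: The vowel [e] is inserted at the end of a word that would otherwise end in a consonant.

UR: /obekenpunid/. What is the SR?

obekembunide

Rule 1 (nasal place assimilation): /n/ precedes the labial consonant /p/, so it assimilates in place to [m]. /obekenpunid/ → obekempunid.
Rule 2 (post-nasal voicing): /p/ is a voiceless stop immediately after the nasal /m/, so it voices to [b]. /obekempunid/ → obekembunid.
Rule 3 (final e-epenthesis): the form ends in the consonant /d/, so [e] is inserted word-finally. /obekembunid/ → obekembunide.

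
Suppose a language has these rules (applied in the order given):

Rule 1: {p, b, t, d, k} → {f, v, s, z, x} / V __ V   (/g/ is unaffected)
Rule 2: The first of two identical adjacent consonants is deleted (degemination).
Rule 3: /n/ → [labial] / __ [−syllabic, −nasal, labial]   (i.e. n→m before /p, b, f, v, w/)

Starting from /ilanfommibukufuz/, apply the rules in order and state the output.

Rule 1 (intervocalic spirantization): /b/ is a stop between vowels /i/ and /u/, so it spirantizes to the fricative [v]. /k/ is a stop between vowels /u/ and /u/, so it spirantizes to the fricative [x]. /ilanfommibukufuz/ → ilanfommivuxufuz.
Rule 2 (degemination): /mm/ is a geminate; the first /m/ deletes. /ilanfommivuxufuz/ → ilanfomivuxufuz.
Rule 3 (nasal place assimilation): /n/ precedes the labial consonant /f/, so it assimilates in place to [m]. /ilanfomivuxufuz/ → ilamfomivuxufuz.

ilamfomivuxufuz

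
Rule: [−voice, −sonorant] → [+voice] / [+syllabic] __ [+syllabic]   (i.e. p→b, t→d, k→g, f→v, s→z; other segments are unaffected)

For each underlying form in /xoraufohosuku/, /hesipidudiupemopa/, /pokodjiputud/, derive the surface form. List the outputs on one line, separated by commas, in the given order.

/xoraufohosuku/: /f/ is a voiceless obstruent between vowels /u/ and /o/, so it voices to [v]. /s/ is a voiceless obstruent between vowels /o/ and /u/, so it voices to [z]. /k/ is a voiceless obstruent between vowels /u/ and /u/, so it voices to [g]. → [xorauvohozugu].
/hesipidudiupemopa/: /s/ is a voiceless obstruent between vowels /e/ and /i/, so it voices to [z]. /p/ is a voiceless obstruent between vowels /i/ and /i/, so it voices to [b]. /p/ is a voiceless obstruent between vowels /u/ and /e/, so it voices to [b]. /p/ is a voiceless obstruent between vowels /o/ and /a/, so it voices to [b]. → [hezibidudiubemoba].
/pokodjiputud/: /k/ is a voiceless obstruent between vowels /o/ and /o/, so it voices to [g]. /p/ is a voiceless obstruent between vowels /i/ and /u/, so it voices to [b]. /t/ is a voiceless obstruent between vowels /u/ and /u/, so it voices to [d]. → [pogodjibudud].

xorauvohozugu, hezibidudiubemoba, pogodjibudud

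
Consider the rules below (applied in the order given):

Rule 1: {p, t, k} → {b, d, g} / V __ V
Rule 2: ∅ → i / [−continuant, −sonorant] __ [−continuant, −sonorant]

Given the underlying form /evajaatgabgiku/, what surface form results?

evajaatigabigigu

Rule 1 (intervocalic voicing): /k/ is a voiceless stop between vowels /i/ and /u/, so it voices to [g]. /evajaatgabgiku/ → evajaatgabgigu.
Rule 2 (stop-cluster i-epenthesis): /t/ and /g/ form a stop–stop cluster, so [i] is inserted between them. /b/ and /g/ form a stop–stop cluster, so [i] is inserted between them. /evajaatgabgigu/ → evajaatigabigigu.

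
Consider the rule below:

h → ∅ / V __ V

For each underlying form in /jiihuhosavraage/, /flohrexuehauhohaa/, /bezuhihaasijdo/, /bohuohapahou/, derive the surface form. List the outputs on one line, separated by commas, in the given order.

/jiihuhosavraage/: /h/ occurs between vowels /i/ and /u/, so it deletes. /h/ occurs between vowels /u/ and /o/, so it deletes. → [jiiuosavraage].
/flohrexuehauhohaa/: /h/ occurs between vowels /e/ and /a/, so it deletes. /h/ occurs between vowels /u/ and /o/, so it deletes. /h/ occurs between vowels /o/ and /a/, so it deletes. → [flohrexueauoaa].
/bezuhihaasijdo/: /h/ occurs between vowels /u/ and /i/, so it deletes. /h/ occurs between vowels /i/ and /a/, so it deletes. → [bezuiaasijdo].
/bohuohapahou/: /h/ occurs between vowels /o/ and /u/, so it deletes. /h/ occurs between vowels /o/ and /a/, so it deletes. /h/ occurs between vowels /a/ and /o/, so it deletes. → [bouoapaou].

jiiuosavraage, flohrexueauoaa, bezuiaasijdo, bouoapaou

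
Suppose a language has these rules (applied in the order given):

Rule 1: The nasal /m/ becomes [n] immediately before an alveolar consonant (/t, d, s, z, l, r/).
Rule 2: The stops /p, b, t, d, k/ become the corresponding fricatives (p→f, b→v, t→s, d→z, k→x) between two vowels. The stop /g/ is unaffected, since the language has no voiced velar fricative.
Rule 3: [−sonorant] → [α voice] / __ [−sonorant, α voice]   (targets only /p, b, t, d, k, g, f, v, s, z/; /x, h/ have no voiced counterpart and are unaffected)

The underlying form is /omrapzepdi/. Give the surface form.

Rule 1 (nasal place assimilation): /m/ precedes the alveolar consonant /r/, so it assimilates in place to [n]. /omrapzepdi/ → onrapzepdi.
Rule 2 (intervocalic spirantization): no segment meets the environment; /onrapzepdi/ is unchanged.
Rule 3 (regressive voicing assimilation): /p/ precedes the voiced obstruent /z/, so it voices to [b] by assimilation. /p/ precedes the voiced obstruent /d/, so it voices to [b] by assimilation. /onrapzepdi/ → onrabzebdi.

onrabzebdi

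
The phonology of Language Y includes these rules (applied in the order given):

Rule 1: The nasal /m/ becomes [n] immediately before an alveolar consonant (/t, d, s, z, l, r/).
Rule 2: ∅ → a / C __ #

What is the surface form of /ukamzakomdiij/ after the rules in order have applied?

Rule 1 (nasal place assimilation): /m/ precedes the alveolar consonant /z/, so it assimilates in place to [n]. /m/ precedes the alveolar consonant /d/, so it assimilates in place to [n]. /ukamzakomdiij/ → ukanzakondiij.
Rule 2 (final a-epenthesis): the form ends in the consonant /j/, so [a] is inserted word-finally. /ukanzakondiij/ → ukanzakondiija.

ukanzakondiija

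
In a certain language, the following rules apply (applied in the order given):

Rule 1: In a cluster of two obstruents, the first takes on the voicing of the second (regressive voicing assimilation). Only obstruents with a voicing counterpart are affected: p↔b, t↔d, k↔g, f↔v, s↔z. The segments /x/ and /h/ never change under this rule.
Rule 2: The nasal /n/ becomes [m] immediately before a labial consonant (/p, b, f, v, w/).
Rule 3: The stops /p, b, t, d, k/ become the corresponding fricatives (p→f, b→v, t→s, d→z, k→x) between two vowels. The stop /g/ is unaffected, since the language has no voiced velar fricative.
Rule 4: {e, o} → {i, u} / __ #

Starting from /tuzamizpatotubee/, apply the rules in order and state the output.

Rule 1 (regressive voicing assimilation): /z/ precedes the voiceless obstruent /p/, so it devoices to [s] by assimilation. /tuzamizpatotubee/ → tuzamispatotubee.
Rule 2 (nasal place assimilation): no segment meets the environment; /tuzamispatotubee/ is unchanged.
Rule 3 (intervocalic spirantization): /t/ is a stop between vowels /a/ and /o/, so it spirantizes to the fricative [s]. /t/ is a stop between vowels /o/ and /u/, so it spirantizes to the fricative [s]. /b/ is a stop between vowels /u/ and /e/, so it spirantizes to the fricative [v]. /tuzamispatotubee/ → tuzamispasosuvee.
Rule 4 (final vowel raising): /e/ is a mid vowel in word-final position, so it raises to [i]. /tuzamispasosuvee/ → tuzamispasosuvei.

tuzamispasosuvei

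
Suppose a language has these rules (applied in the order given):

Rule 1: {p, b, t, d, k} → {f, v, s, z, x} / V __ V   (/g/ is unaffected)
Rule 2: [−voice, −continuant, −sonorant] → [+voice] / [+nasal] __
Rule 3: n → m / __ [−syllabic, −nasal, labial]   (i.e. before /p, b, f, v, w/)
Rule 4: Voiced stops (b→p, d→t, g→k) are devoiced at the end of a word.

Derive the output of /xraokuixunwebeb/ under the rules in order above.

xraoxuixumwevep

Rule 1 (intervocalic spirantization): /k/ is a stop between vowels /o/ and /u/, so it spirantizes to the fricative [x]. /b/ is a stop between vowels /e/ and /e/, so it spirantizes to the fricative [v]. /xraokuixunwebeb/ → xraoxuixunweveb.
Rule 2 (post-nasal voicing): no segment meets the environment; /xraoxuixunweveb/ is unchanged.
Rule 3 (nasal place assimilation): /n/ precedes the labial consonant /w/, so it assimilates in place to [m]. /xraoxuixunweveb/ → xraoxuixumweveb.
Rule 4 (final devoicing): /b/ is a voiced stop in word-final position, so it devoices to [p]. /xraoxuixumweveb/ → xraoxuixumwevep.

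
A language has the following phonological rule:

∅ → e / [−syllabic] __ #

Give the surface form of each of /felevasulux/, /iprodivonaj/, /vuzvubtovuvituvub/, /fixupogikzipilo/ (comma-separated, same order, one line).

felevasuluxe, iprodivonaje, vuzvubtovuvituvube, fixupogikzipilo

/felevasulux/: the form ends in the consonant /x/, so [e] is inserted word-finally. → [felevasuluxe].
/iprodivonaj/: the form ends in the consonant /j/, so [e] is inserted word-finally. → [iprodivonaje].
/vuzvubtovuvituvub/: the form ends in the consonant /b/, so [e] is inserted word-finally. → [vuzvubtovuvituvube].
/fixupogikzipilo/: the rule's environment is not met; surfaces unchanged as [fixupogikzipilo].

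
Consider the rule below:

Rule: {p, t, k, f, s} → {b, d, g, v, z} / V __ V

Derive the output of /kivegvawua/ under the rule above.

No segment of /kivegvawua/ meets the structural description of the rule, so the form surfaces unchanged.

kivegvawua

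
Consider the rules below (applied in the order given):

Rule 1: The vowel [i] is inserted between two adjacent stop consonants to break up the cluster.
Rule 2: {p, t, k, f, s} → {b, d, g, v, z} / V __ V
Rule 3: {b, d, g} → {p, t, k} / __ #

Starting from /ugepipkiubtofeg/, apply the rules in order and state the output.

ugebibigiubidovek

Rule 1 (stop-cluster i-epenthesis): /p/ and /k/ form a stop–stop cluster, so [i] is inserted between them. /b/ and /t/ form a stop–stop cluster, so [i] is inserted between them. /ugepipkiubtofeg/ → ugepipikiubitofeg.
Rule 2 (intervocalic voicing): /p/ is a voiceless obstruent between vowels /e/ and /i/, so it voices to [b]. /p/ is a voiceless obstruent between vowels /i/ and /i/, so it voices to [b]. /k/ is a voiceless obstruent between vowels /i/ and /i/, so it voices to [g]. /t/ is a voiceless obstruent between vowels /i/ and /o/, so it voices to [d]. /f/ is a voiceless obstruent between vowels /o/ and /e/, so it voices to [v]. /ugepipikiubitofeg/ → ugebibigiubidoveg.
Rule 3 (final devoicing): /g/ is a voiced stop in word-final position, so it devoices to [k]. /ugebibigiubidoveg/ → ugebibigiubidovek.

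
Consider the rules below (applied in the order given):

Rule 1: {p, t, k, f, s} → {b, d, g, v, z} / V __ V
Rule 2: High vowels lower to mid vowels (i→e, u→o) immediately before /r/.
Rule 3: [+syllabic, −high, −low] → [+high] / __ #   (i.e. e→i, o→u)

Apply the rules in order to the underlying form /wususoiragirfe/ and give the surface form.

wuzuzoeragerfi

Rule 1 (intervocalic voicing): /s/ is a voiceless obstruent between vowels /u/ and /u/, so it voices to [z]. /s/ is a voiceless obstruent between vowels /u/ and /o/, so it voices to [z]. /wususoiragirfe/ → wuzuzoiragirfe.
Rule 2 (pre-rhotic lowering): /i/ is a high vowel immediately before /r/, so it lowers to [e]. /i/ is a high vowel immediately before /r/, so it lowers to [e]. /wuzuzoiragirfe/ → wuzuzoeragerfe.
Rule 3 (final vowel raising): /e/ is a mid vowel in word-final position, so it raises to [i]. /wuzuzoeragerfe/ → wuzuzoeragerfi.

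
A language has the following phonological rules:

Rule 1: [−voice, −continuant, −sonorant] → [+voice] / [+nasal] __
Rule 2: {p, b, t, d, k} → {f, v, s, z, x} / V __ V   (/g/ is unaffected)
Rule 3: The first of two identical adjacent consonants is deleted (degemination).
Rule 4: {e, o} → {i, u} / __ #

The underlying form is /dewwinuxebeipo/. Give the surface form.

Rule 1 (post-nasal voicing): no segment meets the environment; /dewwinuxebeipo/ is unchanged.
Rule 2 (intervocalic spirantization): /b/ is a stop between vowels /e/ and /e/, so it spirantizes to the fricative [v]. /p/ is a stop between vowels /i/ and /o/, so it spirantizes to the fricative [f]. /dewwinuxebeipo/ → dewwinuxeveifo.
Rule 3 (degemination): /ww/ is a geminate; the first /w/ deletes. /dewwinuxeveifo/ → dewinuxeveifo.
Rule 4 (final vowel raising): /o/ is a mid vowel in word-final position, so it raises to [u]. /dewinuxeveifo/ → dewinuxeveifu.

dewinuxeveifu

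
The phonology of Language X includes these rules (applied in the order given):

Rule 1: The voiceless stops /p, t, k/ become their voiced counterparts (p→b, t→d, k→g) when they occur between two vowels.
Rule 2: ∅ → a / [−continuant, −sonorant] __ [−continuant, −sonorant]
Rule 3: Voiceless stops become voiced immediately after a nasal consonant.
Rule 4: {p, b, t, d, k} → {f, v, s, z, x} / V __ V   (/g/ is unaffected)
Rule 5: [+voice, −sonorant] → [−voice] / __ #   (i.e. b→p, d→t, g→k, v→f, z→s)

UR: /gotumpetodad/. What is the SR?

gozumbezozat

Rule 1 (intervocalic voicing): /t/ is a voiceless stop between vowels /o/ and /u/, so it voices to [d]. /t/ is a voiceless stop between vowels /e/ and /o/, so it voices to [d]. /gotumpetodad/ → godumpedodad.
Rule 2 (stop-cluster a-epenthesis): no segment meets the environment; /godumpedodad/ is unchanged.
Rule 3 (post-nasal voicing): /p/ is a voiceless stop immediately after the nasal /m/, so it voices to [b]. /godumpedodad/ → godumbedodad.
Rule 4 (intervocalic spirantization): /d/ is a stop between vowels /o/ and /u/, so it spirantizes to the fricative [z]. /d/ is a stop between vowels /e/ and /o/, so it spirantizes to the fricative [z]. /d/ is a stop between vowels /o/ and /a/, so it spirantizes to the fricative [z]. /godumbedodad/ → gozumbezozad.
Rule 5 (final devoicing): /d/ is a voiced obstruent in word-final position, so it devoices to [t]. /gozumbezozad/ → gozumbezozat.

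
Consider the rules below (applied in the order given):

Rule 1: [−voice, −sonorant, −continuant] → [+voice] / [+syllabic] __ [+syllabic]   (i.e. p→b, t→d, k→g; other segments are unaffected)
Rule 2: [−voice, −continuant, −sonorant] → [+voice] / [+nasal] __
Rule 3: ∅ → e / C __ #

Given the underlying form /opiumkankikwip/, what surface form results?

obiumgangikwipe

Rule 1 (intervocalic voicing): /p/ is a voiceless stop between vowels /o/ and /i/, so it voices to [b]. /opiumkankikwip/ → obiumkankikwip.
Rule 2 (post-nasal voicing): /k/ is a voiceless stop immediately after the nasal /m/, so it voices to [g]. /k/ is a voiceless stop immediately after the nasal /n/, so it voices to [g]. /obiumkankikwip/ → obiumgangikwip.
Rule 3 (final e-epenthesis): the form ends in the consonant /p/, so [e] is inserted word-finally. /obiumgangikwip/ → obiumgangikwipe.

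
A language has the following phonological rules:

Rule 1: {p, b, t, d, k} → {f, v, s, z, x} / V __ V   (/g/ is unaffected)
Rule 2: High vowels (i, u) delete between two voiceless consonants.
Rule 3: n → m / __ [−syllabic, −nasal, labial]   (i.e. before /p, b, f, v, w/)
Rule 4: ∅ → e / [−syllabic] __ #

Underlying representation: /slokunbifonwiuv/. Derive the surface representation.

Rule 1 (intervocalic spirantization): /k/ is a stop between vowels /o/ and /u/, so it spirantizes to the fricative [x]. /slokunbifonwiuv/ → sloxunbifonwiuv.
Rule 2 (high vowel syncope): no segment meets the environment; /sloxunbifonwiuv/ is unchanged.
Rule 3 (nasal place assimilation): /n/ precedes the labial consonant /b/, so it assimilates in place to [m]. /n/ precedes the labial consonant /w/, so it assimilates in place to [m]. /sloxunbifonwiuv/ → sloxumbifomwiuv.
Rule 4 (final e-epenthesis): the form ends in the consonant /v/, so [e] is inserted word-finally. /sloxumbifomwiuv/ → sloxumbifomwiuve.

sloxumbifomwiuve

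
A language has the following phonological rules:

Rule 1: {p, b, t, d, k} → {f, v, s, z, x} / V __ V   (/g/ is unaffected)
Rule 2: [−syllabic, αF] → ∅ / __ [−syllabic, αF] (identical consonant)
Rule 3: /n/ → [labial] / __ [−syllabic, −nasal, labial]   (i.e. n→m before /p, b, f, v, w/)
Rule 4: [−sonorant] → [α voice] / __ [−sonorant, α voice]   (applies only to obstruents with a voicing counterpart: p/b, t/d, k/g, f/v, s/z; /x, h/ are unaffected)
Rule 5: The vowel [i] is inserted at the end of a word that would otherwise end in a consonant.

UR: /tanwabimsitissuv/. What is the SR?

Rule 1 (intervocalic spirantization): /b/ is a stop between vowels /a/ and /i/, so it spirantizes to the fricative [v]. /t/ is a stop between vowels /i/ and /i/, so it spirantizes to the fricative [s]. /tanwabimsitissuv/ → tanwavimsisissuv.
Rule 2 (degemination): /ss/ is a geminate; the first /s/ deletes. /tanwavimsisissuv/ → tanwavimsisisuv.
Rule 3 (nasal place assimilation): /n/ precedes the labial consonant /w/, so it assimilates in place to [m]. /tanwavimsisisuv/ → tamwavimsisisuv.
Rule 4 (regressive voicing assimilation): no segment meets the environment; /tamwavimsisisuv/ is unchanged.
Rule 5 (final i-epenthesis): the form ends in the consonant /v/, so [i] is inserted word-finally. /tamwavimsisisuv/ → tamwavimsisisuvi.

tamwavimsisisuvi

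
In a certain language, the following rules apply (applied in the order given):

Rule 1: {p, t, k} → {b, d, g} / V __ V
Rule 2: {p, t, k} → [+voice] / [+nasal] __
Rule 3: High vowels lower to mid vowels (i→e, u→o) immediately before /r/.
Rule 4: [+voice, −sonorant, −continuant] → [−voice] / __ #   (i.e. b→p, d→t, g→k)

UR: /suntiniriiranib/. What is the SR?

Rule 1 (intervocalic voicing): no segment meets the environment; /suntiniriiranib/ is unchanged.
Rule 2 (post-nasal voicing): /t/ is a voiceless stop immediately after the nasal /n/, so it voices to [d]. /suntiniriiranib/ → sundiniriiranib.
Rule 3 (pre-rhotic lowering): /i/ is a high vowel immediately before /r/, so it lowers to [e]. /i/ is a high vowel immediately before /r/, so it lowers to [e]. /sundiniriiranib/ → sundinerieranib.
Rule 4 (final devoicing): /b/ is a voiced stop in word-final position, so it devoices to [p]. /sundinerieranib/ → sundinerieranip.

sundinerieranip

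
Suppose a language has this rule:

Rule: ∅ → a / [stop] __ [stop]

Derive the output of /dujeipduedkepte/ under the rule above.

/p/ and /d/ form a stop–stop cluster, so [a] is inserted between them.
/d/ and /k/ form a stop–stop cluster, so [a] is inserted between them.
/p/ and /t/ form a stop–stop cluster, so [a] is inserted between them.
Surface form: [dujeipaduedakepate].

dujeipaduedakepate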